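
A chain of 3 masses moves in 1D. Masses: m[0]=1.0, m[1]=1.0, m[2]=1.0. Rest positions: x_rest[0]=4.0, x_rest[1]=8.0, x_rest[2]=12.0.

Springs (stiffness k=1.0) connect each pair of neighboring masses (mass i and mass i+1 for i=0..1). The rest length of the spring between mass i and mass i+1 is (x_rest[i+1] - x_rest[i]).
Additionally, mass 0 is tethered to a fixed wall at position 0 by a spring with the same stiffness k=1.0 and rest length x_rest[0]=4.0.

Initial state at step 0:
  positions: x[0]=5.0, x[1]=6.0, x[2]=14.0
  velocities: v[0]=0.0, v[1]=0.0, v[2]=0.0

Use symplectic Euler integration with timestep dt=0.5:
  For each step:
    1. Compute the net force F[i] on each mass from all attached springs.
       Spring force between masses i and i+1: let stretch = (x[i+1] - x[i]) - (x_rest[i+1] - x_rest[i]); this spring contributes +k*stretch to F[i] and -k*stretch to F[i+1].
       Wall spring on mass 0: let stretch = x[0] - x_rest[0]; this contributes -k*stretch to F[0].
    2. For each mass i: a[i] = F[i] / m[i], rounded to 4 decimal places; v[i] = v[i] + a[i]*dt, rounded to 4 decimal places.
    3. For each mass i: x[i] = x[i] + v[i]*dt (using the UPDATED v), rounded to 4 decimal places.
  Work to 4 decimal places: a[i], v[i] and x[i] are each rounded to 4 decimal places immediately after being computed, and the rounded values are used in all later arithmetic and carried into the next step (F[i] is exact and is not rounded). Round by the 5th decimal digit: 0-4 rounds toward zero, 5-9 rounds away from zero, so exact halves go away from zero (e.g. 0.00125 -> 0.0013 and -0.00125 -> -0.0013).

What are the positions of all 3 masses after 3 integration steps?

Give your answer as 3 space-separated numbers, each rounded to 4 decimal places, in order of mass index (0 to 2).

Step 0: x=[5.0000 6.0000 14.0000] v=[0.0000 0.0000 0.0000]
Step 1: x=[4.0000 7.7500 13.0000] v=[-2.0000 3.5000 -2.0000]
Step 2: x=[2.9375 9.8750 11.6875] v=[-2.1250 4.2500 -2.6250]
Step 3: x=[2.8750 10.7188 10.9219] v=[-0.1250 1.6875 -1.5313]

Answer: 2.8750 10.7188 10.9219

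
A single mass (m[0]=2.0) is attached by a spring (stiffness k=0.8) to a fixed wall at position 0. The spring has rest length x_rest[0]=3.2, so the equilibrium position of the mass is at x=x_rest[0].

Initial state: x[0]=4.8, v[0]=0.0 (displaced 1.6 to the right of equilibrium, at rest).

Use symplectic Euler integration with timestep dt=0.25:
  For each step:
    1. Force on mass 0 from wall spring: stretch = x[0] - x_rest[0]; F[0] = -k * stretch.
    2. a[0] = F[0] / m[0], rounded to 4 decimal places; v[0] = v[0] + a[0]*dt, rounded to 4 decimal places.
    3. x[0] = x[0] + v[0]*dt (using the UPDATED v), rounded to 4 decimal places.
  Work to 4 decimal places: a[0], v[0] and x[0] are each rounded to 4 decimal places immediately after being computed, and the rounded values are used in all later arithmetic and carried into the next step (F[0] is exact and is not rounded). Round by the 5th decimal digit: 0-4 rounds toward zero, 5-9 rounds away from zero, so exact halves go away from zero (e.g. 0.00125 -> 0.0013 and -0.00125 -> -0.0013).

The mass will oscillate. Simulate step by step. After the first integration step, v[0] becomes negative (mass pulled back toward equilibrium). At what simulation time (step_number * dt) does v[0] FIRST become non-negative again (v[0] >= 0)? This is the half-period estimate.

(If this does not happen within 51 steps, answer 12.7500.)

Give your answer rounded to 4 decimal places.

Step 0: x=[4.8000] v=[0.0000]
Step 1: x=[4.7600] v=[-0.1600]
Step 2: x=[4.6810] v=[-0.3160]
Step 3: x=[4.5650] v=[-0.4641]
Step 4: x=[4.4149] v=[-0.6006]
Step 5: x=[4.2344] v=[-0.7221]
Step 6: x=[4.0280] v=[-0.8256]
Step 7: x=[3.8009] v=[-0.9084]
Step 8: x=[3.5588] v=[-0.9685]
Step 9: x=[3.3077] v=[-1.0044]
Step 10: x=[3.0539] v=[-1.0152]
Step 11: x=[2.8038] v=[-1.0006]
Step 12: x=[2.5636] v=[-0.9610]
Step 13: x=[2.3393] v=[-0.8974]
Step 14: x=[2.1365] v=[-0.8113]
Step 15: x=[1.9603] v=[-0.7050]
Step 16: x=[1.8151] v=[-0.5810]
Step 17: x=[1.7045] v=[-0.4425]
Step 18: x=[1.6313] v=[-0.2930]
Step 19: x=[1.5973] v=[-0.1361]
Step 20: x=[1.6034] v=[0.0242]
First v>=0 after going negative at step 20, time=5.0000

Answer: 5.0000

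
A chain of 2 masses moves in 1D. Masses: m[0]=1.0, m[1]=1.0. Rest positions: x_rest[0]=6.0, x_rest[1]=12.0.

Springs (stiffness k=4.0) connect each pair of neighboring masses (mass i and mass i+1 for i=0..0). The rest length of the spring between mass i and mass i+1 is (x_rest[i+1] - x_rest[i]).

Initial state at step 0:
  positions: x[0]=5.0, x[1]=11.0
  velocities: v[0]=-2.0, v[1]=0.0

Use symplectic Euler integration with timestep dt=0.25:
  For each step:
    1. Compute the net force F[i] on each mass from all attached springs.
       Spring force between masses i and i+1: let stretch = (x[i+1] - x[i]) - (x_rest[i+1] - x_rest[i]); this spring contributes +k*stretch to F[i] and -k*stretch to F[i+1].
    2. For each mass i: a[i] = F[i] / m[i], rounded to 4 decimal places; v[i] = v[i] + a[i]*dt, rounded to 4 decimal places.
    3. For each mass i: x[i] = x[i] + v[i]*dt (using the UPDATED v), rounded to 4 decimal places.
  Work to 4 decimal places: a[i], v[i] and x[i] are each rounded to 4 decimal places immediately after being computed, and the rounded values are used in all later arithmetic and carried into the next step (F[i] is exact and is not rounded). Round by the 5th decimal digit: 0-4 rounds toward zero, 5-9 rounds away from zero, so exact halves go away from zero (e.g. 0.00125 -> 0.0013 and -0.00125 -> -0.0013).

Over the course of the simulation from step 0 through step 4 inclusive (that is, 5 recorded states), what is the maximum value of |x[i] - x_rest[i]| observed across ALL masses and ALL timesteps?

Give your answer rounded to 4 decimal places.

Answer: 2.0937

Derivation:
Step 0: x=[5.0000 11.0000] v=[-2.0000 0.0000]
Step 1: x=[4.5000 11.0000] v=[-2.0000 0.0000]
Step 2: x=[4.1250 10.8750] v=[-1.5000 -0.5000]
Step 3: x=[3.9375 10.5625] v=[-0.7500 -1.2500]
Step 4: x=[3.9063 10.0938] v=[-0.1250 -1.8750]
Max displacement = 2.0937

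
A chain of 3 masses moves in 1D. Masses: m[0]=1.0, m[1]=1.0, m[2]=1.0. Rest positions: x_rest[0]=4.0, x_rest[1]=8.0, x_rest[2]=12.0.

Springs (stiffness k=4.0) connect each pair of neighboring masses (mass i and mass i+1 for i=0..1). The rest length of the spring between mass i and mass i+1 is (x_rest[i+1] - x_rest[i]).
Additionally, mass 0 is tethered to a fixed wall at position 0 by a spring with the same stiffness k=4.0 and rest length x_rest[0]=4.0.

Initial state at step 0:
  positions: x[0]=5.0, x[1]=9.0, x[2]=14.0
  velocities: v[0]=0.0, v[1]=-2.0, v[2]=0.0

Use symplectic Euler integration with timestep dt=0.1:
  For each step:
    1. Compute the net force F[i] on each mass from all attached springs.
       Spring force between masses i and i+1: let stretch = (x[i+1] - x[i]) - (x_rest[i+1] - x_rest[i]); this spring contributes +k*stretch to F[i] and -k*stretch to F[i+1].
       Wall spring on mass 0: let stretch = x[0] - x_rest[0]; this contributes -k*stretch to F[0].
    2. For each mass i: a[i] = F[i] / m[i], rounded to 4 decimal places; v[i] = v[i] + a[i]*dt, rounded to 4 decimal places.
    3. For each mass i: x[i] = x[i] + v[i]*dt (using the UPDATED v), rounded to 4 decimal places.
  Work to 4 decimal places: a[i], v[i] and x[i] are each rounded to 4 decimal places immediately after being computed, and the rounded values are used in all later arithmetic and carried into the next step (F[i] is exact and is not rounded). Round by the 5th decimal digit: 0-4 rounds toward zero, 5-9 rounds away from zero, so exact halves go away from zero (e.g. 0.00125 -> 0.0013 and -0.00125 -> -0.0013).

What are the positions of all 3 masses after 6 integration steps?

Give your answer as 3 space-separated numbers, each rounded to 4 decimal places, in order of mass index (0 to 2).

Answer: 4.2314 8.7181 13.1236

Derivation:
Step 0: x=[5.0000 9.0000 14.0000] v=[0.0000 -2.0000 0.0000]
Step 1: x=[4.9600 8.8400 13.9600] v=[-0.4000 -1.6000 -0.4000]
Step 2: x=[4.8768 8.7296 13.8752] v=[-0.8320 -1.1040 -0.8480]
Step 3: x=[4.7526 8.6709 13.7446] v=[-1.2416 -0.5869 -1.3062]
Step 4: x=[4.5951 8.6584 13.5710] v=[-1.5753 -0.1247 -1.7357]
Step 5: x=[4.4163 8.6799 13.3609] v=[-1.7880 0.2150 -2.1007]
Step 6: x=[4.2314 8.7181 13.1236] v=[-1.8491 0.3820 -2.3731]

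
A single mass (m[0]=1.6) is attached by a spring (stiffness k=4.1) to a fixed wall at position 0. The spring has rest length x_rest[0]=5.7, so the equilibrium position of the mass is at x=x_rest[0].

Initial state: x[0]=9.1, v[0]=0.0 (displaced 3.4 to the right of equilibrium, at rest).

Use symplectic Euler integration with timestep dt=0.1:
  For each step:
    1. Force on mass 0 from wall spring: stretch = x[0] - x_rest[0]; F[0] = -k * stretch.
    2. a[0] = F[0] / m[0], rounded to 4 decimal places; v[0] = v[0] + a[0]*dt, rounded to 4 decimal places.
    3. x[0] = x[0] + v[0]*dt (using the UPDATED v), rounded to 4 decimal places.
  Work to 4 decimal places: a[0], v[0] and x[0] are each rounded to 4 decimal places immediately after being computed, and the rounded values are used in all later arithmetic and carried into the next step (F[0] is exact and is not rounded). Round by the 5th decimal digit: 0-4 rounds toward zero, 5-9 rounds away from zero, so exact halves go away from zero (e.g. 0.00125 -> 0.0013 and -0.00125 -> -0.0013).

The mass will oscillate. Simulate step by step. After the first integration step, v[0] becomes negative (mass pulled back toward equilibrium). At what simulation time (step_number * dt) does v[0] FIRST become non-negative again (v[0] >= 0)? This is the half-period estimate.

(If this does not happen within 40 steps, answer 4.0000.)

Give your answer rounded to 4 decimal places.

Step 0: x=[9.1000] v=[0.0000]
Step 1: x=[9.0129] v=[-0.8713]
Step 2: x=[8.8409] v=[-1.7202]
Step 3: x=[8.5884] v=[-2.5251]
Step 4: x=[8.2619] v=[-3.2653]
Step 5: x=[7.8697] v=[-3.9218]
Step 6: x=[7.4219] v=[-4.4778]
Step 7: x=[6.9300] v=[-4.9190]
Step 8: x=[6.4066] v=[-5.2342]
Step 9: x=[5.8651] v=[-5.4153]
Step 10: x=[5.3193] v=[-5.4576]
Step 11: x=[4.7833] v=[-5.3601]
Step 12: x=[4.2708] v=[-5.1252]
Step 13: x=[3.7949] v=[-4.7590]
Step 14: x=[3.3678] v=[-4.2708]
Step 15: x=[3.0005] v=[-3.6732]
Step 16: x=[2.7024] v=[-2.9815]
Step 17: x=[2.4811] v=[-2.2134]
Step 18: x=[2.3422] v=[-1.3886]
Step 19: x=[2.2894] v=[-0.5282]
Step 20: x=[2.3240] v=[0.3458]
First v>=0 after going negative at step 20, time=2.0000

Answer: 2.0000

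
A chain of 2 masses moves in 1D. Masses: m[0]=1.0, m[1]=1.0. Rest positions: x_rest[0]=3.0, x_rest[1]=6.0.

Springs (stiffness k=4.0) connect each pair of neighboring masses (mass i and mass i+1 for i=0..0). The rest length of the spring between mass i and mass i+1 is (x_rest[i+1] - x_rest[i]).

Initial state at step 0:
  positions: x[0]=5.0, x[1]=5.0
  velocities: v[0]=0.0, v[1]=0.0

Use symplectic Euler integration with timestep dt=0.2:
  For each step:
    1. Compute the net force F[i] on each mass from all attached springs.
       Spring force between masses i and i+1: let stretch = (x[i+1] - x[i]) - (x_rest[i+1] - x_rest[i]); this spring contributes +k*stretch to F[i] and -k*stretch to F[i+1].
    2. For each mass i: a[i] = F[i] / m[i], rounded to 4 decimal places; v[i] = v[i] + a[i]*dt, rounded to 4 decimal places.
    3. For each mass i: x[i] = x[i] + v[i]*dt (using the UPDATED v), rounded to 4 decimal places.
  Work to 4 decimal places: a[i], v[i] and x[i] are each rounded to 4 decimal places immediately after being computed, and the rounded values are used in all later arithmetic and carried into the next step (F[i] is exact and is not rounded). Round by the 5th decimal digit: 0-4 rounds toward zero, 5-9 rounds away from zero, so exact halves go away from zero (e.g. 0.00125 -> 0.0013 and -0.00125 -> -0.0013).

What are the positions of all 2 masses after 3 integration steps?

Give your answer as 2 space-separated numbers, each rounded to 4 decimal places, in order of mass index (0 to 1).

Answer: 2.8388 7.1612

Derivation:
Step 0: x=[5.0000 5.0000] v=[0.0000 0.0000]
Step 1: x=[4.5200 5.4800] v=[-2.4000 2.4000]
Step 2: x=[3.7136 6.2864] v=[-4.0320 4.0320]
Step 3: x=[2.8388 7.1612] v=[-4.3738 4.3738]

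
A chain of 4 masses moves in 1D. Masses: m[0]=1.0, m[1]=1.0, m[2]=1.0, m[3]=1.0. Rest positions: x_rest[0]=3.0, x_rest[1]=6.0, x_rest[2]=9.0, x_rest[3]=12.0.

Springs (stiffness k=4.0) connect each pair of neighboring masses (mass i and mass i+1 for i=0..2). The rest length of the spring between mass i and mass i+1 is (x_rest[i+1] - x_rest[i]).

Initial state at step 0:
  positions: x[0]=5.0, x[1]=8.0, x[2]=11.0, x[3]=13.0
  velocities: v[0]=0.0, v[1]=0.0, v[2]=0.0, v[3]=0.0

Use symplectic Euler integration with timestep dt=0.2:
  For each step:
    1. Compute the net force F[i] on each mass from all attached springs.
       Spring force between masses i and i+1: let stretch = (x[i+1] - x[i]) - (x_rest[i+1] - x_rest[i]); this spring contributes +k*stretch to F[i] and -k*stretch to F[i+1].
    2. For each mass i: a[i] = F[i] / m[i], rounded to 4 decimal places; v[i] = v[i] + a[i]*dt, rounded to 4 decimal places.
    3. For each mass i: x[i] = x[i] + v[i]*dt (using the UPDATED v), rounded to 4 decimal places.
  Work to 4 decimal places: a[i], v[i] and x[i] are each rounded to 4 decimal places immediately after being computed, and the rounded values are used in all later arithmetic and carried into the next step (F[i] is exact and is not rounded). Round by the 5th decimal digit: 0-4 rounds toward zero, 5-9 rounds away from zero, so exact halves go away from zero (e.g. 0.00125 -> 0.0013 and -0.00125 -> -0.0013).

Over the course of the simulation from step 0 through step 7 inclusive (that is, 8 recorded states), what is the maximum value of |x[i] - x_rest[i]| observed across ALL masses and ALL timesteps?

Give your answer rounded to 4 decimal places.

Step 0: x=[5.0000 8.0000 11.0000 13.0000] v=[0.0000 0.0000 0.0000 0.0000]
Step 1: x=[5.0000 8.0000 10.8400 13.1600] v=[0.0000 0.0000 -0.8000 0.8000]
Step 2: x=[5.0000 7.9744 10.5968 13.4288] v=[0.0000 -0.1280 -1.2160 1.3440]
Step 3: x=[4.9959 7.8925 10.3871 13.7245] v=[-0.0205 -0.4096 -1.0483 1.4784]
Step 4: x=[4.9753 7.7463 10.3123 13.9662] v=[-0.1032 -0.7312 -0.3741 1.2085]
Step 5: x=[4.9180 7.5673 10.4115 14.1033] v=[-0.2864 -0.8952 0.4962 0.6854]
Step 6: x=[4.8046 7.4194 10.6464 14.1297] v=[-0.5670 -0.7393 1.1743 0.1320]
Step 7: x=[4.6296 7.3695 10.9223 14.0788] v=[-0.8752 -0.2495 1.3793 -0.2546]
Max displacement = 2.1297

Answer: 2.1297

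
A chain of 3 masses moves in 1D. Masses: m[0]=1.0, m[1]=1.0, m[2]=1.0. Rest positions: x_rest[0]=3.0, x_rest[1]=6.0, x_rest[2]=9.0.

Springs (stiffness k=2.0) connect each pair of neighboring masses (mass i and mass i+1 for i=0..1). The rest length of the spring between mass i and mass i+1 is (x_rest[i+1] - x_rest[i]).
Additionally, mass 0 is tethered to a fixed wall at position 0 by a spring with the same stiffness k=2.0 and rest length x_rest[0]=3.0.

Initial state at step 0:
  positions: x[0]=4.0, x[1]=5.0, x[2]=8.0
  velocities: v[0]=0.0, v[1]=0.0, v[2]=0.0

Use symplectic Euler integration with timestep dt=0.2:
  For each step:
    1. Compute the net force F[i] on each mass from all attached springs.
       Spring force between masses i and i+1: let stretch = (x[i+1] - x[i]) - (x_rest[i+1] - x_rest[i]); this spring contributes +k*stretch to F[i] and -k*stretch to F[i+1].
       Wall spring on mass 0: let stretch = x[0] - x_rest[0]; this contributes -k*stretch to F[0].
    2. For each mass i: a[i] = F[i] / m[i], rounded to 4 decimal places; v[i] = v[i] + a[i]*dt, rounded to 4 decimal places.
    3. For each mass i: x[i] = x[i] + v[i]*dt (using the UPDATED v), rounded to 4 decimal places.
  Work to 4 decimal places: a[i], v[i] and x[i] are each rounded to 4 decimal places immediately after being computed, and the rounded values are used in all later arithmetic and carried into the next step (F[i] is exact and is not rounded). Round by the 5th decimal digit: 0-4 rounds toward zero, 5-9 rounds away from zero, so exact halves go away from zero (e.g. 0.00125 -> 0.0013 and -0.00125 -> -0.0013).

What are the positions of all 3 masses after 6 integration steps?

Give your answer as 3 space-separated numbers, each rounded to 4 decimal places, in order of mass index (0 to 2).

Step 0: x=[4.0000 5.0000 8.0000] v=[0.0000 0.0000 0.0000]
Step 1: x=[3.7600 5.1600 8.0000] v=[-1.2000 0.8000 0.0000]
Step 2: x=[3.3312 5.4352 8.0128] v=[-2.1440 1.3760 0.0640]
Step 3: x=[2.8042 5.7483 8.0594] v=[-2.6349 1.5654 0.2330]
Step 4: x=[2.2884 6.0107 8.1611] v=[-2.5789 1.3122 0.5086]
Step 5: x=[1.8873 6.1474 8.3308] v=[-2.0053 0.6834 0.8484]
Step 6: x=[1.6761 6.1179 8.5658] v=[-1.0562 -0.1473 1.1750]

Answer: 1.6761 6.1179 8.5658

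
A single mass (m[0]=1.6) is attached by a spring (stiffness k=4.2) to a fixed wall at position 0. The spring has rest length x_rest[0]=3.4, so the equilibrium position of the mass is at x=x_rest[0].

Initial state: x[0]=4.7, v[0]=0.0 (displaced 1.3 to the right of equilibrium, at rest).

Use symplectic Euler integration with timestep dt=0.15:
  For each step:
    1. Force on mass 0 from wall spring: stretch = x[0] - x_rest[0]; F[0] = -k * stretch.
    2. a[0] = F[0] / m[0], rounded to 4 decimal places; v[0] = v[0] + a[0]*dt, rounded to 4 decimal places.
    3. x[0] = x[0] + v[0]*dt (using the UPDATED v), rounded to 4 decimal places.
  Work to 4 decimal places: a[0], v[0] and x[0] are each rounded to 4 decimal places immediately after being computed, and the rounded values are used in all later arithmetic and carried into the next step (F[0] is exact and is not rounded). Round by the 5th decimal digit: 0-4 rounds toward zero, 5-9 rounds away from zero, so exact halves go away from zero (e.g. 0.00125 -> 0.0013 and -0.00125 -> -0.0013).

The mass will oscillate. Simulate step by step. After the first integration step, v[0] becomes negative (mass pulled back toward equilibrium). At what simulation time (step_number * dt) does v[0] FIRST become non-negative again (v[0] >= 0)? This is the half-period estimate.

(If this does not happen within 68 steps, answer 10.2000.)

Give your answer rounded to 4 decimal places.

Step 0: x=[4.7000] v=[0.0000]
Step 1: x=[4.6232] v=[-0.5119]
Step 2: x=[4.4742] v=[-0.9935]
Step 3: x=[4.2617] v=[-1.4165]
Step 4: x=[3.9983] v=[-1.7558]
Step 5: x=[3.6996] v=[-1.9914]
Step 6: x=[3.3832] v=[-2.1094]
Step 7: x=[3.0678] v=[-2.1028]
Step 8: x=[2.7720] v=[-1.9720]
Step 9: x=[2.5133] v=[-1.7247]
Step 10: x=[2.3070] v=[-1.3756]
Step 11: x=[2.1652] v=[-0.9452]
Step 12: x=[2.0964] v=[-0.4590]
Step 13: x=[2.1045] v=[0.0543]
First v>=0 after going negative at step 13, time=1.9500

Answer: 1.9500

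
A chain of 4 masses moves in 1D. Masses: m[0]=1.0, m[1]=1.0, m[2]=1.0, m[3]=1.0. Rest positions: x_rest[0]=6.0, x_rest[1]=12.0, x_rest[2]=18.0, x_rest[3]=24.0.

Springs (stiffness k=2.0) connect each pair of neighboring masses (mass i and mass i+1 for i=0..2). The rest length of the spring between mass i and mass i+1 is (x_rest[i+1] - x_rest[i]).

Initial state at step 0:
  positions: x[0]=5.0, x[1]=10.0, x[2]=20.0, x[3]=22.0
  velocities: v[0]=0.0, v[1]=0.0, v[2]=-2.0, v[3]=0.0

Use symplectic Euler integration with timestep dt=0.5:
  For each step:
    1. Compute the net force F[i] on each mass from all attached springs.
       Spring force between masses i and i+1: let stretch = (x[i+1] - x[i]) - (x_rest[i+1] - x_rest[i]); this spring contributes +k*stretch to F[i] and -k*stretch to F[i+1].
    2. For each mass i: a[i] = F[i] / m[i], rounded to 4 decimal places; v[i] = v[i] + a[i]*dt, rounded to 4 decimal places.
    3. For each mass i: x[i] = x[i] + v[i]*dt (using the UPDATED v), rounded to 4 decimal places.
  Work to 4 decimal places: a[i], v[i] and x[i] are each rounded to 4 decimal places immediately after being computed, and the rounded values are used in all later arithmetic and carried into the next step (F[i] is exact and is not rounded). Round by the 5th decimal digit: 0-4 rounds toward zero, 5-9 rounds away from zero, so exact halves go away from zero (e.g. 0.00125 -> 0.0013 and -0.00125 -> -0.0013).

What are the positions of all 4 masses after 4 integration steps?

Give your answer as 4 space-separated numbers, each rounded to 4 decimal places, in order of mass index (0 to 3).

Answer: 5.6250 8.0000 19.0000 20.3750

Derivation:
Step 0: x=[5.0000 10.0000 20.0000 22.0000] v=[0.0000 0.0000 -2.0000 0.0000]
Step 1: x=[4.5000 12.5000 15.0000 24.0000] v=[-1.0000 5.0000 -10.0000 4.0000]
Step 2: x=[5.0000 12.2500 13.2500 24.5000] v=[1.0000 -0.5000 -3.5000 1.0000]
Step 3: x=[6.1250 8.8750 16.6250 22.3750] v=[2.2500 -6.7500 6.7500 -4.2500]
Step 4: x=[5.6250 8.0000 19.0000 20.3750] v=[-1.0000 -1.7500 4.7500 -4.0000]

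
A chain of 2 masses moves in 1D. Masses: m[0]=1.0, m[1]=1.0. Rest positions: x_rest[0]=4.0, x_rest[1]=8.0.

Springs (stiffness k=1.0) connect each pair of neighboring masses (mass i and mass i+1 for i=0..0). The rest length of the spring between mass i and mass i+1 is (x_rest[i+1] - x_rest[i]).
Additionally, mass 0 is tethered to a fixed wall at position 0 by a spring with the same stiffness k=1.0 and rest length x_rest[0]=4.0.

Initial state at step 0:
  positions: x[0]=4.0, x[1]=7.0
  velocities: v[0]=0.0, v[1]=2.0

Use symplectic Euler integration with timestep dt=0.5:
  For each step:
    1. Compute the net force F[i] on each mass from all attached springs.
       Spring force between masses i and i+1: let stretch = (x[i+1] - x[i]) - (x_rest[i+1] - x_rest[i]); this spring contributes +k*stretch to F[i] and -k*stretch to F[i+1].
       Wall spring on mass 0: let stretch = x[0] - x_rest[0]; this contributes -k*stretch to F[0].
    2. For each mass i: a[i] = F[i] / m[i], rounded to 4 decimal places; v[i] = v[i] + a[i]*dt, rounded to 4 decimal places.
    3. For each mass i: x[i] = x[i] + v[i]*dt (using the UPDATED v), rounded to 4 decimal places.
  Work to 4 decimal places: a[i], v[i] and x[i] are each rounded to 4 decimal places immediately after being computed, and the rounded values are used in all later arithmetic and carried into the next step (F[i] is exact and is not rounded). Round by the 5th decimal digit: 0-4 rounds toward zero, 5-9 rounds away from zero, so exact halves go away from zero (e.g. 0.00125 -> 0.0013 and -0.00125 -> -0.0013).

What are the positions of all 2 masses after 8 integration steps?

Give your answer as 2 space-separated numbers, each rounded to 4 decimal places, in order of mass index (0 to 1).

Answer: 5.4117 10.0207

Derivation:
Step 0: x=[4.0000 7.0000] v=[0.0000 2.0000]
Step 1: x=[3.7500 8.2500] v=[-0.5000 2.5000]
Step 2: x=[3.6875 9.3750] v=[-0.1250 2.2500]
Step 3: x=[4.1250 10.0782] v=[0.8750 1.4063]
Step 4: x=[5.0196 10.2931] v=[1.7891 0.4297]
Step 5: x=[5.9777 10.1896] v=[1.9161 -0.2071]
Step 6: x=[6.4943 10.0331] v=[1.0332 -0.3131]
Step 7: x=[6.2720 9.9919] v=[-0.4446 -0.0825]
Step 8: x=[5.4117 10.0207] v=[-1.7207 0.0576]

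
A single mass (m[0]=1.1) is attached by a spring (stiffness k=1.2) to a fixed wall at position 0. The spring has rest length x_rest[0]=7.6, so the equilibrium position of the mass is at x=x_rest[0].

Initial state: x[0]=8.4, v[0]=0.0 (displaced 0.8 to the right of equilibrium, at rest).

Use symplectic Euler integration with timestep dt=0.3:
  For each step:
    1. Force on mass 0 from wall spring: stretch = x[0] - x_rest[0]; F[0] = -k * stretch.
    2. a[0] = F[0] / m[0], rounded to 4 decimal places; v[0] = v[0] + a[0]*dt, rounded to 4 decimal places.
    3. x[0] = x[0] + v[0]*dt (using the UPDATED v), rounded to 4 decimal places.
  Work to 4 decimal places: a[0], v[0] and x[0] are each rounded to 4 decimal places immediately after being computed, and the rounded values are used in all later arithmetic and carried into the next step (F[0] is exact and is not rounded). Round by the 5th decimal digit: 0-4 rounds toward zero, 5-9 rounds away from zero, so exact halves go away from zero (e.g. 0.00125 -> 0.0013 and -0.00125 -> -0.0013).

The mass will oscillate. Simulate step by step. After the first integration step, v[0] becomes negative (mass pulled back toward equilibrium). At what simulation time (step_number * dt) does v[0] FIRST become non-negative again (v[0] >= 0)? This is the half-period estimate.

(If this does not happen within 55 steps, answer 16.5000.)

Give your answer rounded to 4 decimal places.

Step 0: x=[8.4000] v=[0.0000]
Step 1: x=[8.3215] v=[-0.2618]
Step 2: x=[8.1721] v=[-0.4979]
Step 3: x=[7.9666] v=[-0.6851]
Step 4: x=[7.7251] v=[-0.8051]
Step 5: x=[7.4713] v=[-0.8461]
Step 6: x=[7.2301] v=[-0.8040]
Step 7: x=[7.0252] v=[-0.6830]
Step 8: x=[6.8767] v=[-0.4949]
Step 9: x=[6.7992] v=[-0.2582]
Step 10: x=[6.8004] v=[0.0039]
First v>=0 after going negative at step 10, time=3.0000

Answer: 3.0000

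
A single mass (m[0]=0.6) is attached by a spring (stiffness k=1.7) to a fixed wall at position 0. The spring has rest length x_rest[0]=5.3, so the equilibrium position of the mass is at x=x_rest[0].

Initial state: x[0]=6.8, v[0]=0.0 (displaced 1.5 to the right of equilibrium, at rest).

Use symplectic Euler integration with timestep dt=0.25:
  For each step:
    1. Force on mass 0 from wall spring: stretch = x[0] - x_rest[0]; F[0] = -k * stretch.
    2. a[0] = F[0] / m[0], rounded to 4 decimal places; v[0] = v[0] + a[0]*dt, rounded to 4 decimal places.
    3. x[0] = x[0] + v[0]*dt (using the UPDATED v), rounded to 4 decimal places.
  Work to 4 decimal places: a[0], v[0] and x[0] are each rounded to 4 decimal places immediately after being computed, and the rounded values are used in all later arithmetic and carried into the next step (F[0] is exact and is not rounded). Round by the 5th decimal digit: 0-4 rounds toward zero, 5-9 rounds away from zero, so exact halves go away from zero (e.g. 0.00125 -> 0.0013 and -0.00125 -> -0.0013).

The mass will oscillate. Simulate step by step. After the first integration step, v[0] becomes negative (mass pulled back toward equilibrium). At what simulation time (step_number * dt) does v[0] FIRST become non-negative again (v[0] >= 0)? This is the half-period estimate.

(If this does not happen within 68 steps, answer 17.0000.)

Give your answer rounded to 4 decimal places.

Step 0: x=[6.8000] v=[0.0000]
Step 1: x=[6.5344] v=[-1.0625]
Step 2: x=[6.0502] v=[-1.9369]
Step 3: x=[5.4331] v=[-2.4683]
Step 4: x=[4.7925] v=[-2.5626]
Step 5: x=[4.2417] v=[-2.2031]
Step 6: x=[3.8783] v=[-1.4535]
Step 7: x=[3.7667] v=[-0.4465]
Step 8: x=[3.9266] v=[0.6396]
First v>=0 after going negative at step 8, time=2.0000

Answer: 2.0000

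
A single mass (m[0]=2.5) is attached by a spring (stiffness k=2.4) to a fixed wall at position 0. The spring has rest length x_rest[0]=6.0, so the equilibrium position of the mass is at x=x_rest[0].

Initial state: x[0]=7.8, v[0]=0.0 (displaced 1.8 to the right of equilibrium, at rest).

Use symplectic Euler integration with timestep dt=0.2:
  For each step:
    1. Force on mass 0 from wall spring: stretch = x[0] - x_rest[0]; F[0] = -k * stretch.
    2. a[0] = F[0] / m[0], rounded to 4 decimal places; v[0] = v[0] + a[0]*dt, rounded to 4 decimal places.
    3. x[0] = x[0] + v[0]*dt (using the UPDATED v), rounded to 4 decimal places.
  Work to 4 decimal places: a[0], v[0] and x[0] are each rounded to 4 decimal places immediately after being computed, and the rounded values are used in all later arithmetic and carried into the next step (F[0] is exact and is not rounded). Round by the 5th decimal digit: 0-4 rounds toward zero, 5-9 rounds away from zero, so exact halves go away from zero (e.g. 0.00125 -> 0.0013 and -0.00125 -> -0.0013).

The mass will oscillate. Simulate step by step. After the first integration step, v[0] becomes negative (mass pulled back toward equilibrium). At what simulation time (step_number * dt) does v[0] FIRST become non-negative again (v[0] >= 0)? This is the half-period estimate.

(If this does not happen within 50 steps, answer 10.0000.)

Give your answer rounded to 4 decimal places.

Answer: 3.4000

Derivation:
Step 0: x=[7.8000] v=[0.0000]
Step 1: x=[7.7309] v=[-0.3456]
Step 2: x=[7.5953] v=[-0.6779]
Step 3: x=[7.3985] v=[-0.9842]
Step 4: x=[7.1480] v=[-1.2527]
Step 5: x=[6.8534] v=[-1.4731]
Step 6: x=[6.5260] v=[-1.6370]
Step 7: x=[6.1784] v=[-1.7380]
Step 8: x=[5.8239] v=[-1.7723]
Step 9: x=[5.4762] v=[-1.7385]
Step 10: x=[5.1486] v=[-1.6379]
Step 11: x=[4.8537] v=[-1.4744]
Step 12: x=[4.6028] v=[-1.2543]
Step 13: x=[4.4056] v=[-0.9860]
Step 14: x=[4.2696] v=[-0.6799]
Step 15: x=[4.2001] v=[-0.3477]
Step 16: x=[4.1997] v=[-0.0021]
Step 17: x=[4.2684] v=[0.3436]
First v>=0 after going negative at step 17, time=3.4000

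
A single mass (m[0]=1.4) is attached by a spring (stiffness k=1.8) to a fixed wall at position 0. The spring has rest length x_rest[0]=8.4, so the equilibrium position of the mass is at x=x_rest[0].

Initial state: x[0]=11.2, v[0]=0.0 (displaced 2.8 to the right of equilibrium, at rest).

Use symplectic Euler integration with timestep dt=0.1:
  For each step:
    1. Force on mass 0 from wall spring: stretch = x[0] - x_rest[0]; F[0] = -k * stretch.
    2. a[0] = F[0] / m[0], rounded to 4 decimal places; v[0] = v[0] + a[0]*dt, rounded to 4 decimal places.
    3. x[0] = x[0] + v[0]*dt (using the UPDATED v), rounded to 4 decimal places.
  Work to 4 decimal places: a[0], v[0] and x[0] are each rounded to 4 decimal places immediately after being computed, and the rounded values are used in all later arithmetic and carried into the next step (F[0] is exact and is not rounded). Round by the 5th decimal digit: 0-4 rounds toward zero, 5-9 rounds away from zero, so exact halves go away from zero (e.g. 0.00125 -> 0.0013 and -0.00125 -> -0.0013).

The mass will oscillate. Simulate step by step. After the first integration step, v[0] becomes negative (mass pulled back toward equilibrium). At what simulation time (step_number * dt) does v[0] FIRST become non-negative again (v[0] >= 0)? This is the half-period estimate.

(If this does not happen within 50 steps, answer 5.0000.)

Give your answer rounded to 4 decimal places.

Answer: 2.8000

Derivation:
Step 0: x=[11.2000] v=[0.0000]
Step 1: x=[11.1640] v=[-0.3600]
Step 2: x=[11.0925] v=[-0.7154]
Step 3: x=[10.9863] v=[-1.0616]
Step 4: x=[10.8469] v=[-1.3941]
Step 5: x=[10.6760] v=[-1.7087]
Step 6: x=[10.4759] v=[-2.0013]
Step 7: x=[10.2491] v=[-2.2682]
Step 8: x=[9.9985] v=[-2.5059]
Step 9: x=[9.7274] v=[-2.7114]
Step 10: x=[9.4392] v=[-2.8821]
Step 11: x=[9.1376] v=[-3.0157]
Step 12: x=[8.8266] v=[-3.1105]
Step 13: x=[8.5101] v=[-3.1654]
Step 14: x=[8.1921] v=[-3.1796]
Step 15: x=[7.8768] v=[-3.1529]
Step 16: x=[7.5682] v=[-3.0856]
Step 17: x=[7.2703] v=[-2.9787]
Step 18: x=[6.9870] v=[-2.8335]
Step 19: x=[6.7218] v=[-2.6518]
Step 20: x=[6.4782] v=[-2.4360]
Step 21: x=[6.2593] v=[-2.1889]
Step 22: x=[6.0679] v=[-1.9137]
Step 23: x=[5.9065] v=[-1.6139]
Step 24: x=[5.7772] v=[-1.2933]
Step 25: x=[5.6816] v=[-0.9561]
Step 26: x=[5.6209] v=[-0.6066]
Step 27: x=[5.5960] v=[-0.2493]
Step 28: x=[5.6071] v=[0.1112]
First v>=0 after going negative at step 28, time=2.8000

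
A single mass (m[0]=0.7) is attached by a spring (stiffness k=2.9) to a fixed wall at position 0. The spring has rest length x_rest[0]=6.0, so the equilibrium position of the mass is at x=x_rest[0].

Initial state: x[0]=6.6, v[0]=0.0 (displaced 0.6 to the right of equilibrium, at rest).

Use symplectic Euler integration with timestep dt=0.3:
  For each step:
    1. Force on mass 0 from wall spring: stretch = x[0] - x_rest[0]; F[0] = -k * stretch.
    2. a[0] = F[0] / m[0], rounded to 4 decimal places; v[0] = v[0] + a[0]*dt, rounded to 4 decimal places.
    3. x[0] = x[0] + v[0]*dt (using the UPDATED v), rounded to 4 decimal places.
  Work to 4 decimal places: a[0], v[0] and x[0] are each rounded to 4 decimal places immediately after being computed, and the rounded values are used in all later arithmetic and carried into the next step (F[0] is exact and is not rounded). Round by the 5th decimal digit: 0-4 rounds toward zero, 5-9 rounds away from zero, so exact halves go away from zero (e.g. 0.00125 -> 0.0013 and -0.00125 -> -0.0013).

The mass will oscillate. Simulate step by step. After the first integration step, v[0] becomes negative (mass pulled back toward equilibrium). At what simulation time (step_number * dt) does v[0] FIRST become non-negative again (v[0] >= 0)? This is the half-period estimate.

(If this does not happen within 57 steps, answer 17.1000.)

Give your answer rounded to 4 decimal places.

Answer: 1.8000

Derivation:
Step 0: x=[6.6000] v=[0.0000]
Step 1: x=[6.3763] v=[-0.7457]
Step 2: x=[6.0123] v=[-1.2134]
Step 3: x=[5.6437] v=[-1.2287]
Step 4: x=[5.4079] v=[-0.7859]
Step 5: x=[5.3929] v=[-0.0500]
Step 6: x=[5.6043] v=[0.7045]
First v>=0 after going negative at step 6, time=1.8000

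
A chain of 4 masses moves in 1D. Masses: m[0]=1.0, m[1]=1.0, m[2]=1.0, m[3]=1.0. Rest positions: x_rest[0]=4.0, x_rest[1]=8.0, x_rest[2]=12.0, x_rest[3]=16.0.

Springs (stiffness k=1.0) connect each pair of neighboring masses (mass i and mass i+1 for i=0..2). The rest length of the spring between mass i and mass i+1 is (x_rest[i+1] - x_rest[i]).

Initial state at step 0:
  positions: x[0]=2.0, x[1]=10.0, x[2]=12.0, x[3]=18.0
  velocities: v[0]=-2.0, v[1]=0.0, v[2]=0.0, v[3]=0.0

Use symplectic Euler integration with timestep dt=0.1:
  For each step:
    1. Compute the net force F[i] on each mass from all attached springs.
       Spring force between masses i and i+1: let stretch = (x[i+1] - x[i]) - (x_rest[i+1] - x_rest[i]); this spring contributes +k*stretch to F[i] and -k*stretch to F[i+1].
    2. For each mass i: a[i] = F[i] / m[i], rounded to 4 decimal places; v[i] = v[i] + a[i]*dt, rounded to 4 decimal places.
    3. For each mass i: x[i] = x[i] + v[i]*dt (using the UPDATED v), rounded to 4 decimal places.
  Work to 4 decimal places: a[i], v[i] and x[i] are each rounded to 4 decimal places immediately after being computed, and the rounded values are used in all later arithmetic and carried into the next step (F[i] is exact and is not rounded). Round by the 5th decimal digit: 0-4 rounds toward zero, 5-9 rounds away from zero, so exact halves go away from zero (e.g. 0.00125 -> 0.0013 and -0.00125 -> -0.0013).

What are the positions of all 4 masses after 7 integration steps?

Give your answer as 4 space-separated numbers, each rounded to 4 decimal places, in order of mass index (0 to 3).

Step 0: x=[2.0000 10.0000 12.0000 18.0000] v=[-2.0000 0.0000 0.0000 0.0000]
Step 1: x=[1.8400 9.9400 12.0400 17.9800] v=[-1.6000 -0.6000 0.4000 -0.2000]
Step 2: x=[1.7210 9.8200 12.1184 17.9406] v=[-1.1900 -1.2000 0.7840 -0.3940]
Step 3: x=[1.6430 9.6420 12.2320 17.8830] v=[-0.7801 -1.7801 1.1364 -0.5762]
Step 4: x=[1.6050 9.4099 12.3763 17.8089] v=[-0.3802 -2.3210 1.4425 -0.7413]
Step 5: x=[1.6050 9.1294 12.5452 17.7204] v=[0.0003 -2.8049 1.6891 -0.8846]
Step 6: x=[1.6403 8.8078 12.7317 17.6202] v=[0.3527 -3.2158 1.8650 -1.0021]
Step 7: x=[1.7073 8.4538 12.9279 17.5111] v=[0.6695 -3.5402 1.9615 -1.0910]

Answer: 1.7073 8.4538 12.9279 17.5111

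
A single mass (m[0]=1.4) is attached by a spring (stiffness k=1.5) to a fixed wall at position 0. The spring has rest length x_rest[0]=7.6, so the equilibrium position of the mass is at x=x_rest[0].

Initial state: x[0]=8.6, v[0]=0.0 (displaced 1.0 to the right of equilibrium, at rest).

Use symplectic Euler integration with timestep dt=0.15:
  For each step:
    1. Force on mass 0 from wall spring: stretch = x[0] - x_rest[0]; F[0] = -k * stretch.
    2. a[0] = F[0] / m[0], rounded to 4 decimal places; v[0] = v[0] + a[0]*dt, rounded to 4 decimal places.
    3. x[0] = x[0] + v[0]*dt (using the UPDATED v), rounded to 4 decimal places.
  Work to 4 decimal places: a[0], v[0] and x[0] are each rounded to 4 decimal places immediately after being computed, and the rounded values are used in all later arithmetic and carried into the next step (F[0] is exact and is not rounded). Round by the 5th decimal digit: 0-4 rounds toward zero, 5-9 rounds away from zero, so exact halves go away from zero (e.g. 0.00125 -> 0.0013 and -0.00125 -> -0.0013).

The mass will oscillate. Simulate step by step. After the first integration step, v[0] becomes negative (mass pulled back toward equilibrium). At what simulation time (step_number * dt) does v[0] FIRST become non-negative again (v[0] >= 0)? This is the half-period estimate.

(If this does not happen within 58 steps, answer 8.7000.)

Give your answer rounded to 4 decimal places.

Step 0: x=[8.6000] v=[0.0000]
Step 1: x=[8.5759] v=[-0.1607]
Step 2: x=[8.5283] v=[-0.3175]
Step 3: x=[8.4583] v=[-0.4667]
Step 4: x=[8.3676] v=[-0.6046]
Step 5: x=[8.2584] v=[-0.7280]
Step 6: x=[8.1333] v=[-0.8338]
Step 7: x=[7.9954] v=[-0.9195]
Step 8: x=[7.8480] v=[-0.9830]
Step 9: x=[7.6946] v=[-1.0229]
Step 10: x=[7.5389] v=[-1.0381]
Step 11: x=[7.3847] v=[-1.0283]
Step 12: x=[7.2356] v=[-0.9937]
Step 13: x=[7.0953] v=[-0.9351]
Step 14: x=[6.9672] v=[-0.8540]
Step 15: x=[6.8544] v=[-0.7523]
Step 16: x=[6.7595] v=[-0.6325]
Step 17: x=[6.6849] v=[-0.4974]
Step 18: x=[6.6324] v=[-0.3503]
Step 19: x=[6.6032] v=[-0.1948]
Step 20: x=[6.5980] v=[-0.0346]
Step 21: x=[6.6170] v=[0.1264]
First v>=0 after going negative at step 21, time=3.1500

Answer: 3.1500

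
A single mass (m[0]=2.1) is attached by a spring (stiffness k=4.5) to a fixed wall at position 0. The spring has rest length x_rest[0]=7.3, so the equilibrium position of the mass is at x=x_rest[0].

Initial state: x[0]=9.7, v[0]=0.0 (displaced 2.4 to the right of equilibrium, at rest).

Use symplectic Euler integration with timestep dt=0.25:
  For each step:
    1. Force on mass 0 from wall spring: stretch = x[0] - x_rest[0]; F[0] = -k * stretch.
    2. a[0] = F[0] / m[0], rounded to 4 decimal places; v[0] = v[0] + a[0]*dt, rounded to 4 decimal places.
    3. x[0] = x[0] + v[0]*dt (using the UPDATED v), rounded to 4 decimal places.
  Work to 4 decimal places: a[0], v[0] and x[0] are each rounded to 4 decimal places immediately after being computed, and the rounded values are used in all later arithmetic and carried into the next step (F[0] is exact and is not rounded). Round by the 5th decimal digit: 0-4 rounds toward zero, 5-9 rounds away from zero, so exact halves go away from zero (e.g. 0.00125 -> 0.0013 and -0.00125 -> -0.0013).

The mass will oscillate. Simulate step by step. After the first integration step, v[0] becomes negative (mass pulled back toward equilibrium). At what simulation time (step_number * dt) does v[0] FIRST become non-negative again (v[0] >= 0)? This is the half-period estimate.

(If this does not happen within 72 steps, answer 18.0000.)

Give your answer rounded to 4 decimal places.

Step 0: x=[9.7000] v=[0.0000]
Step 1: x=[9.3786] v=[-1.2857]
Step 2: x=[8.7788] v=[-2.3992]
Step 3: x=[7.9810] v=[-3.1914]
Step 4: x=[7.0920] v=[-3.5562]
Step 5: x=[6.2308] v=[-3.4448]
Step 6: x=[5.5128] v=[-2.8720]
Step 7: x=[5.0342] v=[-1.9146]
Step 8: x=[4.8590] v=[-0.7008]
Step 9: x=[5.0107] v=[0.6069]
First v>=0 after going negative at step 9, time=2.2500

Answer: 2.2500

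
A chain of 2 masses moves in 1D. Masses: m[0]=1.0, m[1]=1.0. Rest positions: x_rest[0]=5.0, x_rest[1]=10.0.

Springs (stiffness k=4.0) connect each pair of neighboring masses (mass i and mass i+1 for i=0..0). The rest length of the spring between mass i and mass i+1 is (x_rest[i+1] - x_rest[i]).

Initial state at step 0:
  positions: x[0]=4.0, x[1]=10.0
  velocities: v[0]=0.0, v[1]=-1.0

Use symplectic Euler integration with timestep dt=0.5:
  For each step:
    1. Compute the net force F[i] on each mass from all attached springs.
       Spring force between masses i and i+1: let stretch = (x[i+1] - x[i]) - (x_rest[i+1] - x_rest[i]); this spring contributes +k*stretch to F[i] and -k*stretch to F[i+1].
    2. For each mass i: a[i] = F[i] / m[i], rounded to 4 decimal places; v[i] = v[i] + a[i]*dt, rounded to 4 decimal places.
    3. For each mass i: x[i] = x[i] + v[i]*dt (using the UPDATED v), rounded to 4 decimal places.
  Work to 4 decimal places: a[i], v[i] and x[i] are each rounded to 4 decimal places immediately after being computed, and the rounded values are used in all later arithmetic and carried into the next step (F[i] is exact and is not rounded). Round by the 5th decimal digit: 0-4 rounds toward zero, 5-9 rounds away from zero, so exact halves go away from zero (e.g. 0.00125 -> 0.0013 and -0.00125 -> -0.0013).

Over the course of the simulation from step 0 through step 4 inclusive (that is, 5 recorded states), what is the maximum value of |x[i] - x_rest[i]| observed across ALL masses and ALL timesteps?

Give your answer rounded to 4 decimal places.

Step 0: x=[4.0000 10.0000] v=[0.0000 -1.0000]
Step 1: x=[5.0000 8.5000] v=[2.0000 -3.0000]
Step 2: x=[4.5000 8.5000] v=[-1.0000 0.0000]
Step 3: x=[3.0000 9.5000] v=[-3.0000 2.0000]
Step 4: x=[3.0000 9.0000] v=[0.0000 -1.0000]
Max displacement = 2.0000

Answer: 2.0000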